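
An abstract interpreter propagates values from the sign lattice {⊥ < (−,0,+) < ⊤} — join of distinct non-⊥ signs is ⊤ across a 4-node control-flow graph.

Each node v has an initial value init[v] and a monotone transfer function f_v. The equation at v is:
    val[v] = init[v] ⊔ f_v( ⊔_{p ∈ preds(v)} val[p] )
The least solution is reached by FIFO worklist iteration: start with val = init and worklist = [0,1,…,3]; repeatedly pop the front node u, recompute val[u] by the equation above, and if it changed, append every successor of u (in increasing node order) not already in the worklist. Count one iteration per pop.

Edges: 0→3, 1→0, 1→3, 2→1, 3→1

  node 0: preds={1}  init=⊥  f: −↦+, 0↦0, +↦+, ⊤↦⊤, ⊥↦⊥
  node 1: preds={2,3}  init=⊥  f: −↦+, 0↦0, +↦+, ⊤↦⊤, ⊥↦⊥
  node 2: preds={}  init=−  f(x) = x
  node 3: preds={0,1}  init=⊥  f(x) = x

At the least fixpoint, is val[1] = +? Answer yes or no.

no

Iteration log — 10 steps:
  step 1. node 0  ⊔preds=⊥  new=⊥  stable
  step 2. node 1  ⊔preds=−  new=+  old=⊥  +wl: 0
  step 3. node 2  ⊔preds=⊥  new=−  stable
  step 4. node 3  ⊔preds=+  new=+  old=⊥  +wl: 1
  step 5. node 0  ⊔preds=+  new=+  old=⊥  +wl: 3
  step 6. node 1  ⊔preds=⊤  new=⊤  old=+  +wl: 0
  step 7. node 3  ⊔preds=⊤  new=⊤  old=+  +wl: 1
  step 8. node 0  ⊔preds=⊤  new=⊤  old=+  +wl: 3
  step 9. node 1  ⊔preds=⊤  new=⊤  stable
  step 10. node 3  ⊔preds=⊤  new=⊤  stable

Least fixpoint reached:
  node 0: ⊤
  node 1: ⊤
  node 2: −
  node 3: ⊤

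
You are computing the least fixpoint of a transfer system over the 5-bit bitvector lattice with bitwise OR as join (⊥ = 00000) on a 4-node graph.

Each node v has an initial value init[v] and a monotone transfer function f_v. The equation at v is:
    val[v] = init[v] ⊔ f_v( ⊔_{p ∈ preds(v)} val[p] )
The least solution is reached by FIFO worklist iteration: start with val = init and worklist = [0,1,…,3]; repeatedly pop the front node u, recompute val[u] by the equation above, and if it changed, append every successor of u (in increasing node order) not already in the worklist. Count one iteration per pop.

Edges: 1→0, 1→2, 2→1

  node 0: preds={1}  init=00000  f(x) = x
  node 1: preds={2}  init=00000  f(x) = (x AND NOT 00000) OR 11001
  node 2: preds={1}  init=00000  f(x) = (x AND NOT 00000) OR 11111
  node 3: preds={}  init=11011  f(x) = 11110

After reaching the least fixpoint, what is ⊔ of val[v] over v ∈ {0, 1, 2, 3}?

Trace (8 dequeues):
  [1] u=0 | in 00000 | out 00000 | ==
  [2] u=1 | in 00000 | out 11001 | prev 00000 | push {0}
  [3] u=2 | in 11001 | out 11111 | prev 00000 | push {1}
  [4] u=3 | in 00000 | out 11111 | prev 11011 | push {}
  [5] u=0 | in 11001 | out 11001 | prev 00000 | push {}
  [6] u=1 | in 11111 | out 11111 | prev 11001 | push {0,2}
  [7] u=0 | in 11111 | out 11111 | prev 11001 | push {}
  [8] u=2 | in 11111 | out 11111 | ==

Converged values:
  [0] 11111
  [1] 11111
  [2] 11111
  [3] 11111

11111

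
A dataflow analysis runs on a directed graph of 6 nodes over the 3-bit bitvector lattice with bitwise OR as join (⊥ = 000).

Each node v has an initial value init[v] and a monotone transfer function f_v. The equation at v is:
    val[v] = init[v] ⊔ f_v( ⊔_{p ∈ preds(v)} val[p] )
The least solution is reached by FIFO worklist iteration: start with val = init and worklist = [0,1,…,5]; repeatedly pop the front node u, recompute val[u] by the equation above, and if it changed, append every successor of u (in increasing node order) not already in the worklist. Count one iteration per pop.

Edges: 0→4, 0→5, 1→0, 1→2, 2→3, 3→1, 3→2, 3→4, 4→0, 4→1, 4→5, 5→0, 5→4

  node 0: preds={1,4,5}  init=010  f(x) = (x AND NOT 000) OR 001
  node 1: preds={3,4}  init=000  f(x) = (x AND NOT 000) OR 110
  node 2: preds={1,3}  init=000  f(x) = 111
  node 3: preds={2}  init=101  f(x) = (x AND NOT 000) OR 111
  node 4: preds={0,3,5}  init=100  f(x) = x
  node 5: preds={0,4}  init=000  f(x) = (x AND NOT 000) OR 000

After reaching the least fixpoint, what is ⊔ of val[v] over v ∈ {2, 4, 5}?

Trace (10 dequeues):
  [1] u=0 | in 100 | out 111 | prev 010 | push {}
  [2] u=1 | in 101 | out 111 | prev 000 | push {0}
  [3] u=2 | in 111 | out 111 | prev 000 | push {}
  [4] u=3 | in 111 | out 111 | prev 101 | push {1,2}
  [5] u=4 | in 111 | out 111 | prev 100 | push {}
  [6] u=5 | in 111 | out 111 | prev 000 | push {4}
  [7] u=0 | in 111 | out 111 | ==
  [8] u=1 | in 111 | out 111 | ==
  [9] u=2 | in 111 | out 111 | ==
  [10] u=4 | in 111 | out 111 | ==

Converged values:
  [0] 111
  [1] 111
  [2] 111
  [3] 111
  [4] 111
  [5] 111

111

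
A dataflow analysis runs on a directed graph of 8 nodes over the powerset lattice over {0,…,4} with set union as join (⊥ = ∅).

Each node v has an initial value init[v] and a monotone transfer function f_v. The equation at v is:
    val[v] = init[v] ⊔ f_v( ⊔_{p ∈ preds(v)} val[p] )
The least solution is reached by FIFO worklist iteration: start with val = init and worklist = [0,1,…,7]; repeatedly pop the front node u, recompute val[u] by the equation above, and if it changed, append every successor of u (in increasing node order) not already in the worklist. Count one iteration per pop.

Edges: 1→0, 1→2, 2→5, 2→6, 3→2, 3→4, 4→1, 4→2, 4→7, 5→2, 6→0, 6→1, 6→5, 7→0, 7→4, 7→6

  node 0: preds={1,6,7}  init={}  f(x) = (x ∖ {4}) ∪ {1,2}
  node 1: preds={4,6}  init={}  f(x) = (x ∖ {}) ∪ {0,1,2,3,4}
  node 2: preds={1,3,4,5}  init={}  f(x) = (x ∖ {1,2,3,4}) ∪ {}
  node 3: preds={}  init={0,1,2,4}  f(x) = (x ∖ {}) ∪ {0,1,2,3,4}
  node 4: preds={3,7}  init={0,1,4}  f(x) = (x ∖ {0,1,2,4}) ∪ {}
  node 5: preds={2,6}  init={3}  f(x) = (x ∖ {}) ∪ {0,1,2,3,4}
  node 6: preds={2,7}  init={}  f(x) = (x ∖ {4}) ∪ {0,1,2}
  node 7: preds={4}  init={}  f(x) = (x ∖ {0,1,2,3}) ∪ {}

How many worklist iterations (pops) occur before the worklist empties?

14

Iteration log — 14 steps:
  step 1. node 0  ⊔preds={}  new={1,2}  old={}  +wl: 
  step 2. node 1  ⊔preds={0,1,4}  new={0,1,2,3,4}  old={}  +wl: 0
  step 3. node 2  ⊔preds={0,1,2,3,4}  new={0}  old={}  +wl: 
  step 4. node 3  ⊔preds={}  new={0,1,2,3,4}  old={0,1,2,4}  +wl: 2
  step 5. node 4  ⊔preds={0,1,2,3,4}  new={0,1,3,4}  old={0,1,4}  +wl: 1
  step 6. node 5  ⊔preds={0}  new={0,1,2,3,4}  old={3}  +wl: 
  step 7. node 6  ⊔preds={0}  new={0,1,2}  old={}  +wl: 5
  step 8. node 7  ⊔preds={0,1,3,4}  new={4}  old={}  +wl: 4,6
  step 9. node 0  ⊔preds={0,1,2,3,4}  new={0,1,2,3}  old={1,2}  +wl: 
  step 10. node 2  ⊔preds={0,1,2,3,4}  new={0}  stable
  step 11. node 1  ⊔preds={0,1,2,3,4}  new={0,1,2,3,4}  stable
  step 12. node 5  ⊔preds={0,1,2}  new={0,1,2,3,4}  stable
  step 13. node 4  ⊔preds={0,1,2,3,4}  new={0,1,3,4}  stable
  step 14. node 6  ⊔preds={0,4}  new={0,1,2}  stable

Least fixpoint reached:
  node 0: {0,1,2,3}
  node 1: {0,1,2,3,4}
  node 2: {0}
  node 3: {0,1,2,3,4}
  node 4: {0,1,3,4}
  node 5: {0,1,2,3,4}
  node 6: {0,1,2}
  node 7: {4}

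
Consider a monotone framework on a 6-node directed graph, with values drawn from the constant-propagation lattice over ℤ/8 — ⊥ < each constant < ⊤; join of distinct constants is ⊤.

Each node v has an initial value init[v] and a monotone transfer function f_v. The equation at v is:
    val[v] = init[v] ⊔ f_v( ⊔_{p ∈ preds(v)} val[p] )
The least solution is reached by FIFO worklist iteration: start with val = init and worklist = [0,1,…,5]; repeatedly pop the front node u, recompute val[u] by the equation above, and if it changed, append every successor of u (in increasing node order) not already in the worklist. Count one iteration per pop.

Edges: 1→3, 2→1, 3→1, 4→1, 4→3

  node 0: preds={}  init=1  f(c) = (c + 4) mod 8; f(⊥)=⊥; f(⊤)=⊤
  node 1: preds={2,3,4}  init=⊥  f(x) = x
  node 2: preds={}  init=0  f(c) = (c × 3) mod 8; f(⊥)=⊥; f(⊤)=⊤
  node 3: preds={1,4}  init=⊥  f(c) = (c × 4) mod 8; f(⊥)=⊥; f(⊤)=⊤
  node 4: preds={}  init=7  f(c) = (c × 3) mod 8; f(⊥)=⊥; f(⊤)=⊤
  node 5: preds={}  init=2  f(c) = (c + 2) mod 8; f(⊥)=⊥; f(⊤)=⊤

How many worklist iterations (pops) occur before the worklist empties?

Worklist (7 pops):
  #1 pop 0: in=⊥ → 1 (no change)
  #2 pop 1: in=⊤ → ⊤ (was ⊥); enqueue []
  #3 pop 2: in=⊥ → 0 (no change)
  #4 pop 3: in=⊤ → ⊤ (was ⊥); enqueue [1]
  #5 pop 4: in=⊥ → 7 (no change)
  #6 pop 5: in=⊥ → 2 (no change)
  #7 pop 1: in=⊤ → ⊤ (no change)

Fixpoint:
  val[0] = 1
  val[1] = ⊤
  val[2] = 0
  val[3] = ⊤
  val[4] = 7
  val[5] = 2

7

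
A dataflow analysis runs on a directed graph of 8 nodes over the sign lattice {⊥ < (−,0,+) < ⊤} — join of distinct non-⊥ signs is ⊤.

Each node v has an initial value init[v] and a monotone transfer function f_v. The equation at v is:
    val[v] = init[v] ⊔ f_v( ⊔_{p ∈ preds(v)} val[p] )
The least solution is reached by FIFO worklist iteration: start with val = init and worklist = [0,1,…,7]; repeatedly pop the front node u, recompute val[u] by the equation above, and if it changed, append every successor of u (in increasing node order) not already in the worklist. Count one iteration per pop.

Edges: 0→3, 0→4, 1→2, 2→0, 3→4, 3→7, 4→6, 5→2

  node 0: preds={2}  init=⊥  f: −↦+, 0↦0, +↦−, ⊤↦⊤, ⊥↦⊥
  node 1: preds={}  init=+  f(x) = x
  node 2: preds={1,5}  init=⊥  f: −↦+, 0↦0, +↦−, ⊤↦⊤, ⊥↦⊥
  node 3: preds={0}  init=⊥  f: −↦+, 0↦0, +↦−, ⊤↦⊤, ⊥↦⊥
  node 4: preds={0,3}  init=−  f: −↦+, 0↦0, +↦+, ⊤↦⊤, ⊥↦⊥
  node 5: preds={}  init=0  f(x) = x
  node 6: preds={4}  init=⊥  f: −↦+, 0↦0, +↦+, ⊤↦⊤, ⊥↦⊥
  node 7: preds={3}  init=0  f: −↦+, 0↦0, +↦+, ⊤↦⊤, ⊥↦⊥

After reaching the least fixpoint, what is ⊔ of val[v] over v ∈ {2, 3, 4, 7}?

Iteration log — 13 steps:
  step 1. node 0  ⊔preds=⊥  new=⊥  stable
  step 2. node 1  ⊔preds=⊥  new=+  stable
  step 3. node 2  ⊔preds=⊤  new=⊤  old=⊥  +wl: 0
  step 4. node 3  ⊔preds=⊥  new=⊥  stable
  step 5. node 4  ⊔preds=⊥  new=−  stable
  step 6. node 5  ⊔preds=⊥  new=0  stable
  step 7. node 6  ⊔preds=−  new=+  old=⊥  +wl: 
  step 8. node 7  ⊔preds=⊥  new=0  stable
  step 9. node 0  ⊔preds=⊤  new=⊤  old=⊥  +wl: 3,4
  step 10. node 3  ⊔preds=⊤  new=⊤  old=⊥  +wl: 7
  step 11. node 4  ⊔preds=⊤  new=⊤  old=−  +wl: 6
  step 12. node 7  ⊔preds=⊤  new=⊤  old=0  +wl: 
  step 13. node 6  ⊔preds=⊤  new=⊤  old=+  +wl: 

Least fixpoint reached:
  node 0: ⊤
  node 1: +
  node 2: ⊤
  node 3: ⊤
  node 4: ⊤
  node 5: 0
  node 6: ⊤
  node 7: ⊤

⊤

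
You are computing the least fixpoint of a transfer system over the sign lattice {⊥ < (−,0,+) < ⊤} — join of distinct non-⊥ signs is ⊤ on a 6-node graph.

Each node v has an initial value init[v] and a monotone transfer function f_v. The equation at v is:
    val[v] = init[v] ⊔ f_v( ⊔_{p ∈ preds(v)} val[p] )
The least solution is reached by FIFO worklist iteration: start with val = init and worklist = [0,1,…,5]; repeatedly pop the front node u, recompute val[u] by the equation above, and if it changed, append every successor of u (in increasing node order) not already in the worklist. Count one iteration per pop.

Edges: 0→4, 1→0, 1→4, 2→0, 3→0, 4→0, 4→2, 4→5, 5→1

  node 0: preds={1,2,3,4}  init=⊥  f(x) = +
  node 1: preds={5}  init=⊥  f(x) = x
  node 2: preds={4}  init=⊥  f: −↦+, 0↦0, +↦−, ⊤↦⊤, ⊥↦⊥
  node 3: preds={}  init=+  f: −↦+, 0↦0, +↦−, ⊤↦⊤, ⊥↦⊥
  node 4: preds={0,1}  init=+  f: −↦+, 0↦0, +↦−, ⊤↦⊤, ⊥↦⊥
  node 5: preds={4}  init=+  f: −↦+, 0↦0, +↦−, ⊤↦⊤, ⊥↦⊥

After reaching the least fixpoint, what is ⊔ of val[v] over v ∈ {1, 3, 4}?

Worklist (11 pops):
  #1 pop 0: in=+ → + (was ⊥); enqueue []
  #2 pop 1: in=+ → + (was ⊥); enqueue [0]
  #3 pop 2: in=+ → − (was ⊥); enqueue []
  #4 pop 3: in=⊥ → + (no change)
  #5 pop 4: in=+ → ⊤ (was +); enqueue [2]
  #6 pop 5: in=⊤ → ⊤ (was +); enqueue [1]
  #7 pop 0: in=⊤ → + (no change)
  #8 pop 2: in=⊤ → ⊤ (was −); enqueue [0]
  #9 pop 1: in=⊤ → ⊤ (was +); enqueue [4]
  #10 pop 0: in=⊤ → + (no change)
  #11 pop 4: in=⊤ → ⊤ (no change)

Fixpoint:
  val[0] = +
  val[1] = ⊤
  val[2] = ⊤
  val[3] = +
  val[4] = ⊤
  val[5] = ⊤

⊤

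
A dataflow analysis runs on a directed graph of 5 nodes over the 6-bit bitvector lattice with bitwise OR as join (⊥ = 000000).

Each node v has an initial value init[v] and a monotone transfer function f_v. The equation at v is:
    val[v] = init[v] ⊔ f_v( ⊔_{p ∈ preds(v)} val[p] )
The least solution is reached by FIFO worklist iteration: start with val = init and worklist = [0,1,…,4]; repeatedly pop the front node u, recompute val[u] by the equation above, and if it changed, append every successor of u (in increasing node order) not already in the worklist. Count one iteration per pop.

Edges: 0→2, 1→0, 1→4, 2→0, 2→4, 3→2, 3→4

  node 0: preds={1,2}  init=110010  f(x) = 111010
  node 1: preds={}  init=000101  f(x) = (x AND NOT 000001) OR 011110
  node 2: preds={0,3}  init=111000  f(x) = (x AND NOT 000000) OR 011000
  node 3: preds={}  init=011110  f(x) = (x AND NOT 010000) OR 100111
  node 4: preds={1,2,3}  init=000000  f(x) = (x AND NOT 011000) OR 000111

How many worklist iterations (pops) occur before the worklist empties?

9

Worklist (9 pops):
  #1 pop 0: in=111101 → 111010 (was 110010); enqueue []
  #2 pop 1: in=000000 → 011111 (was 000101); enqueue [0]
  #3 pop 2: in=111110 → 111110 (was 111000); enqueue []
  #4 pop 3: in=000000 → 111111 (was 011110); enqueue [2]
  #5 pop 4: in=111111 → 100111 (was 000000); enqueue []
  #6 pop 0: in=111111 → 111010 (no change)
  #7 pop 2: in=111111 → 111111 (was 111110); enqueue [0,4]
  #8 pop 0: in=111111 → 111010 (no change)
  #9 pop 4: in=111111 → 100111 (no change)

Fixpoint:
  val[0] = 111010
  val[1] = 011111
  val[2] = 111111
  val[3] = 111111
  val[4] = 100111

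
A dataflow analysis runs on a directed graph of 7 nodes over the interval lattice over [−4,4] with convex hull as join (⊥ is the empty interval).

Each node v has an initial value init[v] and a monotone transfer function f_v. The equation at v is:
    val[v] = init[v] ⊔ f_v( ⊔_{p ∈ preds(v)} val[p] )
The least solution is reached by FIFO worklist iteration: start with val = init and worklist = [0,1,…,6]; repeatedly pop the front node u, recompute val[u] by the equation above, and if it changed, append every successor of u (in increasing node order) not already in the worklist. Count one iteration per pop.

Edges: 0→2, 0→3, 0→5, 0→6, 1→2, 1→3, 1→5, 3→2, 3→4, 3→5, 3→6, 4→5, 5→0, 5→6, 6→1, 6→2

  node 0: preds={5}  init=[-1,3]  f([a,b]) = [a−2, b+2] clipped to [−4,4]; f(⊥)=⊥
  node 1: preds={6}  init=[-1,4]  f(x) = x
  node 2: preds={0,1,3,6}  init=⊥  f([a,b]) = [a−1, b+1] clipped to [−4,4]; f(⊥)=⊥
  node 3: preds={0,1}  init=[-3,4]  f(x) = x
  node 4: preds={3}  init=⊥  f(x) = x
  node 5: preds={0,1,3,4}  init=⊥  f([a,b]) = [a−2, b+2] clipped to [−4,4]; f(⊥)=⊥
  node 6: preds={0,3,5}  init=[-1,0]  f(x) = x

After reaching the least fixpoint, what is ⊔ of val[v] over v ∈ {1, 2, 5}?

[-4,4]

Trace (16 dequeues):
  [1] u=0 | in ⊥ | out [-1,3] | ==
  [2] u=1 | in [-1,0] | out [-1,4] | ==
  [3] u=2 | in [-3,4] | out [-4,4] | prev ⊥ | push {}
  [4] u=3 | in [-1,4] | out [-3,4] | ==
  [5] u=4 | in [-3,4] | out [-3,4] | prev ⊥ | push {}
  [6] u=5 | in [-3,4] | out [-4,4] | prev ⊥ | push {0}
  [7] u=6 | in [-4,4] | out [-4,4] | prev [-1,0] | push {1,2}
  [8] u=0 | in [-4,4] | out [-4,4] | prev [-1,3] | push {3,5,6}
  [9] u=1 | in [-4,4] | out [-4,4] | prev [-1,4] | push {}
  [10] u=2 | in [-4,4] | out [-4,4] | ==
  [11] u=3 | in [-4,4] | out [-4,4] | prev [-3,4] | push {2,4}
  [12] u=5 | in [-4,4] | out [-4,4] | ==
  [13] u=6 | in [-4,4] | out [-4,4] | ==
  [14] u=2 | in [-4,4] | out [-4,4] | ==
  [15] u=4 | in [-4,4] | out [-4,4] | prev [-3,4] | push {5}
  [16] u=5 | in [-4,4] | out [-4,4] | ==

Converged values:
  [0] [-4,4]
  [1] [-4,4]
  [2] [-4,4]
  [3] [-4,4]
  [4] [-4,4]
  [5] [-4,4]
  [6] [-4,4]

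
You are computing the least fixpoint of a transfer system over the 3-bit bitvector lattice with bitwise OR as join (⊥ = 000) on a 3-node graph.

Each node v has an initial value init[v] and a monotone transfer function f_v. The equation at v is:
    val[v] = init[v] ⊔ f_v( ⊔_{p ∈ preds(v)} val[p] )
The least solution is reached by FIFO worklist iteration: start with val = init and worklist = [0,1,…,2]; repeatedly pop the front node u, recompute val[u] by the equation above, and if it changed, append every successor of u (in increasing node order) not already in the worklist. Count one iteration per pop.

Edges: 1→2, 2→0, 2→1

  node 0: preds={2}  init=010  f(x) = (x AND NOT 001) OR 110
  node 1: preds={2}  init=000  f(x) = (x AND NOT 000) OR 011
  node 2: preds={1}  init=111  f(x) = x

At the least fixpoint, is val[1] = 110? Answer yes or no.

Worklist (3 pops):
  #1 pop 0: in=111 → 110 (was 010); enqueue []
  #2 pop 1: in=111 → 111 (was 000); enqueue []
  #3 pop 2: in=111 → 111 (no change)

Fixpoint:
  val[0] = 110
  val[1] = 111
  val[2] = 111

no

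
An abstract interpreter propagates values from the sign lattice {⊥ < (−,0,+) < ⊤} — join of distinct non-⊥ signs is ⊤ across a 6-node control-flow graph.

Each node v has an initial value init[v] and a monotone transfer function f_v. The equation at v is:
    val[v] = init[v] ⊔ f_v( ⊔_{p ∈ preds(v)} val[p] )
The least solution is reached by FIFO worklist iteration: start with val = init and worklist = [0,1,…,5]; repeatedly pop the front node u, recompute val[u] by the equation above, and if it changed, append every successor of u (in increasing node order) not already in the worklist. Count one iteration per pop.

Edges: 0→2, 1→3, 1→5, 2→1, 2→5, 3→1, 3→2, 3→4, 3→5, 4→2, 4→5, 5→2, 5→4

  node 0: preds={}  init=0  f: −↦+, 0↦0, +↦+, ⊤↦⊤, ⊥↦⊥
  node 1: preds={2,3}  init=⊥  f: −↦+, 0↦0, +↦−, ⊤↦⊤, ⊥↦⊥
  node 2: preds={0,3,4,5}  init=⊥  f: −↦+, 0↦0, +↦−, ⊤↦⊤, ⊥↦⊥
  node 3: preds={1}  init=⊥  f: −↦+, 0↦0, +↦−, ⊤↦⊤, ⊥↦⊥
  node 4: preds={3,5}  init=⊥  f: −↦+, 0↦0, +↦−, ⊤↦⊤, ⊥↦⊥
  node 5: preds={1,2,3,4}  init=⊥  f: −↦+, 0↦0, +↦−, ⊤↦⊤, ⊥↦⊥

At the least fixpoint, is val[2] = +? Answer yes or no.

Trace (14 dequeues):
  [1] u=0 | in ⊥ | out 0 | ==
  [2] u=1 | in ⊥ | out ⊥ | ==
  [3] u=2 | in 0 | out 0 | prev ⊥ | push {1}
  [4] u=3 | in ⊥ | out ⊥ | ==
  [5] u=4 | in ⊥ | out ⊥ | ==
  [6] u=5 | in 0 | out 0 | prev ⊥ | push {2,4}
  [7] u=1 | in 0 | out 0 | prev ⊥ | push {3,5}
  [8] u=2 | in 0 | out 0 | ==
  [9] u=4 | in 0 | out 0 | prev ⊥ | push {2}
  [10] u=3 | in 0 | out 0 | prev ⊥ | push {1,4}
  [11] u=5 | in 0 | out 0 | ==
  [12] u=2 | in 0 | out 0 | ==
  [13] u=1 | in 0 | out 0 | ==
  [14] u=4 | in 0 | out 0 | ==

Converged values:
  [0] 0
  [1] 0
  [2] 0
  [3] 0
  [4] 0
  [5] 0

no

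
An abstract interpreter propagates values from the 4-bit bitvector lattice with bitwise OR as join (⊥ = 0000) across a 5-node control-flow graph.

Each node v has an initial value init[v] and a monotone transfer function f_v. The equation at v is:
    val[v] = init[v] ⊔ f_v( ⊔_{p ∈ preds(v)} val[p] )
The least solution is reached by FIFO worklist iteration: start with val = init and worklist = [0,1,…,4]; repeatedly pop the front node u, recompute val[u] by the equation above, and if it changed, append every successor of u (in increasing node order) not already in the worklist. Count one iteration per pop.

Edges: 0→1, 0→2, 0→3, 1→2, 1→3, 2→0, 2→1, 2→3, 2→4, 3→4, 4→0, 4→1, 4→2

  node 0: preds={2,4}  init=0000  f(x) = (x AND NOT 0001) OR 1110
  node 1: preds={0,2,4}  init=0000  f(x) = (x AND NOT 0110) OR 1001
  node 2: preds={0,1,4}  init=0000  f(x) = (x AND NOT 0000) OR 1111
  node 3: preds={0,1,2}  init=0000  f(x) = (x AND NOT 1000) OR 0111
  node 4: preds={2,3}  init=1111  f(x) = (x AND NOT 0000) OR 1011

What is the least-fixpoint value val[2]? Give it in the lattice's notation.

Worklist (7 pops):
  #1 pop 0: in=1111 → 1110 (was 0000); enqueue []
  #2 pop 1: in=1111 → 1001 (was 0000); enqueue []
  #3 pop 2: in=1111 → 1111 (was 0000); enqueue [0,1]
  #4 pop 3: in=1111 → 0111 (was 0000); enqueue []
  #5 pop 4: in=1111 → 1111 (no change)
  #6 pop 0: in=1111 → 1110 (no change)
  #7 pop 1: in=1111 → 1001 (no change)

Fixpoint:
  val[0] = 1110
  val[1] = 1001
  val[2] = 1111
  val[3] = 0111
  val[4] = 1111

1111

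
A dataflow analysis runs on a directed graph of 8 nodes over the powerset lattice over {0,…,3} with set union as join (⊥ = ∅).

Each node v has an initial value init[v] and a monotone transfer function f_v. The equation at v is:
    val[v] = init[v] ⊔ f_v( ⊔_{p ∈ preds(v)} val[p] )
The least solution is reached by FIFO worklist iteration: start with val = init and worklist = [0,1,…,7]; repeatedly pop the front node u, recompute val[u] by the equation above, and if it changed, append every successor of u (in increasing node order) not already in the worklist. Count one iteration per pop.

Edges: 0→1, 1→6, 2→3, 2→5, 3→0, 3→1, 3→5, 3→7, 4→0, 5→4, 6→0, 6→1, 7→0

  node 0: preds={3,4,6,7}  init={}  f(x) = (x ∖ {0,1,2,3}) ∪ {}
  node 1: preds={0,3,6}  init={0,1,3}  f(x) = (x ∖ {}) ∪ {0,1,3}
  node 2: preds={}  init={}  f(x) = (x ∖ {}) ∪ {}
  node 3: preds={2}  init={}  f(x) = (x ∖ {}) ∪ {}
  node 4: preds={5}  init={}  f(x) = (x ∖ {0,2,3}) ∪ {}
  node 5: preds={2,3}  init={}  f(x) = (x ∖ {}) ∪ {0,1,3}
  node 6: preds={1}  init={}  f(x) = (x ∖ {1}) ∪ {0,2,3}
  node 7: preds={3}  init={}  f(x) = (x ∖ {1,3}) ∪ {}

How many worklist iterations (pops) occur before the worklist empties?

Iteration log — 12 steps:
  step 1. node 0  ⊔preds={}  new={}  stable
  step 2. node 1  ⊔preds={}  new={0,1,3}  stable
  step 3. node 2  ⊔preds={}  new={}  stable
  step 4. node 3  ⊔preds={}  new={}  stable
  step 5. node 4  ⊔preds={}  new={}  stable
  step 6. node 5  ⊔preds={}  new={0,1,3}  old={}  +wl: 4
  step 7. node 6  ⊔preds={0,1,3}  new={0,2,3}  old={}  +wl: 0,1
  step 8. node 7  ⊔preds={}  new={}  stable
  step 9. node 4  ⊔preds={0,1,3}  new={1}  old={}  +wl: 
  step 10. node 0  ⊔preds={0,1,2,3}  new={}  stable
  step 11. node 1  ⊔preds={0,2,3}  new={0,1,2,3}  old={0,1,3}  +wl: 6
  step 12. node 6  ⊔preds={0,1,2,3}  new={0,2,3}  stable

Least fixpoint reached:
  node 0: {}
  node 1: {0,1,2,3}
  node 2: {}
  node 3: {}
  node 4: {1}
  node 5: {0,1,3}
  node 6: {0,2,3}
  node 7: {}

12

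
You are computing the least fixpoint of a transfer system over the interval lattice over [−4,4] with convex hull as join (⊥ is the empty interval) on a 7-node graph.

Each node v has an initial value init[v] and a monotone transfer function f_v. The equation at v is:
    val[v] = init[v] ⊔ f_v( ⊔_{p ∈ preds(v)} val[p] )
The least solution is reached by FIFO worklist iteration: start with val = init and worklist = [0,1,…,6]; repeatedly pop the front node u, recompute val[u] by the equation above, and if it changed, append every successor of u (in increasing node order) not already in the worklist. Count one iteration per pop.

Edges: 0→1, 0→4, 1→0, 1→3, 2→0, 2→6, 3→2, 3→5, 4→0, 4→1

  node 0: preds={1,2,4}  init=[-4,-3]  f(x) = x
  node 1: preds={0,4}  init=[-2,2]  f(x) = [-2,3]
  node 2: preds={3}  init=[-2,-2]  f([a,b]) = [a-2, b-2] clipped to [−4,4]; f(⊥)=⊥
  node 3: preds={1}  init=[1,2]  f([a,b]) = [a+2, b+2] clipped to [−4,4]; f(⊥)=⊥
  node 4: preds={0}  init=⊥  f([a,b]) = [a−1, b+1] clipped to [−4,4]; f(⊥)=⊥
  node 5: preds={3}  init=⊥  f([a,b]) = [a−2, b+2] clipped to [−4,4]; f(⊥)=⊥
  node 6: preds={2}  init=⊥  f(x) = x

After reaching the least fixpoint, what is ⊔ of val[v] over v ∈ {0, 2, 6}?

[-4,4]

Iteration log — 15 steps:
  step 1. node 0  ⊔preds=[-2,2]  new=[-4,2]  old=[-4,-3]  +wl: 
  step 2. node 1  ⊔preds=[-4,2]  new=[-2,3]  old=[-2,2]  +wl: 0
  step 3. node 2  ⊔preds=[1,2]  new=[-2,0]  old=[-2,-2]  +wl: 
  step 4. node 3  ⊔preds=[-2,3]  new=[0,4]  old=[1,2]  +wl: 2
  step 5. node 4  ⊔preds=[-4,2]  new=[-4,3]  old=⊥  +wl: 1
  step 6. node 5  ⊔preds=[0,4]  new=[-2,4]  old=⊥  +wl: 
  step 7. node 6  ⊔preds=[-2,0]  new=[-2,0]  old=⊥  +wl: 
  step 8. node 0  ⊔preds=[-4,3]  new=[-4,3]  old=[-4,2]  +wl: 4
  step 9. node 2  ⊔preds=[0,4]  new=[-2,2]  old=[-2,0]  +wl: 0,6
  step 10. node 1  ⊔preds=[-4,3]  new=[-2,3]  stable
  step 11. node 4  ⊔preds=[-4,3]  new=[-4,4]  old=[-4,3]  +wl: 1
  step 12. node 0  ⊔preds=[-4,4]  new=[-4,4]  old=[-4,3]  +wl: 4
  step 13. node 6  ⊔preds=[-2,2]  new=[-2,2]  old=[-2,0]  +wl: 
  step 14. node 1  ⊔preds=[-4,4]  new=[-2,3]  stable
  step 15. node 4  ⊔preds=[-4,4]  new=[-4,4]  stable

Least fixpoint reached:
  node 0: [-4,4]
  node 1: [-2,3]
  node 2: [-2,2]
  node 3: [0,4]
  node 4: [-4,4]
  node 5: [-2,4]
  node 6: [-2,2]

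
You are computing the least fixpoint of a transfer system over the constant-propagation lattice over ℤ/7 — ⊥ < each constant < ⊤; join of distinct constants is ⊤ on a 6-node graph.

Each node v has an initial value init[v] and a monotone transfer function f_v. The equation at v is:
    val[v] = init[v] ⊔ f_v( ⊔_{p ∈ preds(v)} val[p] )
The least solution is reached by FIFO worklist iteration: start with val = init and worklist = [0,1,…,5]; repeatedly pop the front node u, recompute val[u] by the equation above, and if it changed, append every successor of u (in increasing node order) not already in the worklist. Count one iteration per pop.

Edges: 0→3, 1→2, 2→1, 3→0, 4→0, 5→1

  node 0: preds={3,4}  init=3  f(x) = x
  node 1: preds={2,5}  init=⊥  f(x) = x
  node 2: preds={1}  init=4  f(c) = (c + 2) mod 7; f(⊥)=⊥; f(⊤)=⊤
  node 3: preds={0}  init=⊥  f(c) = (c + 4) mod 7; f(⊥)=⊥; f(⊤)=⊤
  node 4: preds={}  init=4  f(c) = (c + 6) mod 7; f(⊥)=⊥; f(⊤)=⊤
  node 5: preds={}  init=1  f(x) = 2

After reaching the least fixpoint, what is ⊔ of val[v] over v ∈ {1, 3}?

Iteration log — 8 steps:
  step 1. node 0  ⊔preds=4  new=⊤  old=3  +wl: 
  step 2. node 1  ⊔preds=⊤  new=⊤  old=⊥  +wl: 
  step 3. node 2  ⊔preds=⊤  new=⊤  old=4  +wl: 1
  step 4. node 3  ⊔preds=⊤  new=⊤  old=⊥  +wl: 0
  step 5. node 4  ⊔preds=⊥  new=4  stable
  step 6. node 5  ⊔preds=⊥  new=⊤  old=1  +wl: 
  step 7. node 1  ⊔preds=⊤  new=⊤  stable
  step 8. node 0  ⊔preds=⊤  new=⊤  stable

Least fixpoint reached:
  node 0: ⊤
  node 1: ⊤
  node 2: ⊤
  node 3: ⊤
  node 4: 4
  node 5: ⊤

⊤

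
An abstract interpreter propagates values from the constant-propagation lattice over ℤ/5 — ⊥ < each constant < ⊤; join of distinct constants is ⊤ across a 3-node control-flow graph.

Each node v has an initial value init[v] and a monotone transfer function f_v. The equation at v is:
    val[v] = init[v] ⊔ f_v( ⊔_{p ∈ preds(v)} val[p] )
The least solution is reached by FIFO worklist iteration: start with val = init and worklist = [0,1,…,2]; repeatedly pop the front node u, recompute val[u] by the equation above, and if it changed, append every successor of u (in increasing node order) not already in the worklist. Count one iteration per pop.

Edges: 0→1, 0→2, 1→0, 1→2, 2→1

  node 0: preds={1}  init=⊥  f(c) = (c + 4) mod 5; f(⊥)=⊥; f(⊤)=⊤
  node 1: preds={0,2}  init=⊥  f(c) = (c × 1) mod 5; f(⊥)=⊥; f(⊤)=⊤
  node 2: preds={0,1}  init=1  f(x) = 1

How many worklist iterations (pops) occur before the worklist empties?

Iteration log — 9 steps:
  step 1. node 0  ⊔preds=⊥  new=⊥  stable
  step 2. node 1  ⊔preds=1  new=1  old=⊥  +wl: 0
  step 3. node 2  ⊔preds=1  new=1  stable
  step 4. node 0  ⊔preds=1  new=0  old=⊥  +wl: 1,2
  step 5. node 1  ⊔preds=⊤  new=⊤  old=1  +wl: 0
  step 6. node 2  ⊔preds=⊤  new=1  stable
  step 7. node 0  ⊔preds=⊤  new=⊤  old=0  +wl: 1,2
  step 8. node 1  ⊔preds=⊤  new=⊤  stable
  step 9. node 2  ⊔preds=⊤  new=1  stable

Least fixpoint reached:
  node 0: ⊤
  node 1: ⊤
  node 2: 1

9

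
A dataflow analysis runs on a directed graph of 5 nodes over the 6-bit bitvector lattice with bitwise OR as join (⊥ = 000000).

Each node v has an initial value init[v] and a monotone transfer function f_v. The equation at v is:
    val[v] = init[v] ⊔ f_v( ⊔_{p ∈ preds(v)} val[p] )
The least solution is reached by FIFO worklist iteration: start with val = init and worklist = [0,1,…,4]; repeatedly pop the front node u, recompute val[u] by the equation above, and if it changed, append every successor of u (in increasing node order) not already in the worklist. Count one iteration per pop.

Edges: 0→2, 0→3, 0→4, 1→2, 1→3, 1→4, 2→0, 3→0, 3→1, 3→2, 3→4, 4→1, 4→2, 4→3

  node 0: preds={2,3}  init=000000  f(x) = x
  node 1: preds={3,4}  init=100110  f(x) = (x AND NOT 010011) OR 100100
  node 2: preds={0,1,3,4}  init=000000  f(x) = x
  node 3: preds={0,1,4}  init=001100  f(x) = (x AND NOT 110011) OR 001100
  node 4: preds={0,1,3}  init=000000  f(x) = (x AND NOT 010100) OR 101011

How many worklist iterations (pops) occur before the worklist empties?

Worklist (14 pops):
  #1 pop 0: in=001100 → 001100 (was 000000); enqueue []
  #2 pop 1: in=001100 → 101110 (was 100110); enqueue []
  #3 pop 2: in=101110 → 101110 (was 000000); enqueue [0]
  #4 pop 3: in=101110 → 001100 (no change)
  #5 pop 4: in=101110 → 101011 (was 000000); enqueue [1,2,3]
  #6 pop 0: in=101110 → 101110 (was 001100); enqueue [4]
  #7 pop 1: in=101111 → 101110 (no change)
  #8 pop 2: in=101111 → 101111 (was 101110); enqueue [0]
  #9 pop 3: in=101111 → 001100 (no change)
  #10 pop 4: in=101110 → 101011 (no change)
  #11 pop 0: in=101111 → 101111 (was 101110); enqueue [2,3,4]
  #12 pop 2: in=101111 → 101111 (no change)
  #13 pop 3: in=101111 → 001100 (no change)
  #14 pop 4: in=101111 → 101011 (no change)

Fixpoint:
  val[0] = 101111
  val[1] = 101110
  val[2] = 101111
  val[3] = 001100
  val[4] = 101011

14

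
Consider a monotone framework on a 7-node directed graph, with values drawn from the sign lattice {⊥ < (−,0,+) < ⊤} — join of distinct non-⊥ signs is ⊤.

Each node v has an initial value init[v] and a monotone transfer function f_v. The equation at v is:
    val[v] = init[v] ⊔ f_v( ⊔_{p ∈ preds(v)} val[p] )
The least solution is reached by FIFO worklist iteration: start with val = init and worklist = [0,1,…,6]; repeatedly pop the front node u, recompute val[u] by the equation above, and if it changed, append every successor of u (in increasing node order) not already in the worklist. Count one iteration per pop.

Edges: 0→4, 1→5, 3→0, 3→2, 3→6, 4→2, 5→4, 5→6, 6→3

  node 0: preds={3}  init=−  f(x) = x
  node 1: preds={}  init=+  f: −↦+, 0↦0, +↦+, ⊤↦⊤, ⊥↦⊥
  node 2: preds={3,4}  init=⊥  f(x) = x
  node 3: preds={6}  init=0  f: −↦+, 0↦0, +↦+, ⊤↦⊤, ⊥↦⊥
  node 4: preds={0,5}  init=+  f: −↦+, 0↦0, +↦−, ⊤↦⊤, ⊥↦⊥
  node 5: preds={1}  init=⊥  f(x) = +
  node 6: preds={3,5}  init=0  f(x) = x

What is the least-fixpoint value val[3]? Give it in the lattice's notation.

Trace (13 dequeues):
  [1] u=0 | in 0 | out ⊤ | prev − | push {}
  [2] u=1 | in ⊥ | out + | ==
  [3] u=2 | in ⊤ | out ⊤ | prev ⊥ | push {}
  [4] u=3 | in 0 | out 0 | ==
  [5] u=4 | in ⊤ | out ⊤ | prev + | push {2}
  [6] u=5 | in + | out + | prev ⊥ | push {4}
  [7] u=6 | in ⊤ | out ⊤ | prev 0 | push {3}
  [8] u=2 | in ⊤ | out ⊤ | ==
  [9] u=4 | in ⊤ | out ⊤ | ==
  [10] u=3 | in ⊤ | out ⊤ | prev 0 | push {0,2,6}
  [11] u=0 | in ⊤ | out ⊤ | ==
  [12] u=2 | in ⊤ | out ⊤ | ==
  [13] u=6 | in ⊤ | out ⊤ | ==

Converged values:
  [0] ⊤
  [1] +
  [2] ⊤
  [3] ⊤
  [4] ⊤
  [5] +
  [6] ⊤

⊤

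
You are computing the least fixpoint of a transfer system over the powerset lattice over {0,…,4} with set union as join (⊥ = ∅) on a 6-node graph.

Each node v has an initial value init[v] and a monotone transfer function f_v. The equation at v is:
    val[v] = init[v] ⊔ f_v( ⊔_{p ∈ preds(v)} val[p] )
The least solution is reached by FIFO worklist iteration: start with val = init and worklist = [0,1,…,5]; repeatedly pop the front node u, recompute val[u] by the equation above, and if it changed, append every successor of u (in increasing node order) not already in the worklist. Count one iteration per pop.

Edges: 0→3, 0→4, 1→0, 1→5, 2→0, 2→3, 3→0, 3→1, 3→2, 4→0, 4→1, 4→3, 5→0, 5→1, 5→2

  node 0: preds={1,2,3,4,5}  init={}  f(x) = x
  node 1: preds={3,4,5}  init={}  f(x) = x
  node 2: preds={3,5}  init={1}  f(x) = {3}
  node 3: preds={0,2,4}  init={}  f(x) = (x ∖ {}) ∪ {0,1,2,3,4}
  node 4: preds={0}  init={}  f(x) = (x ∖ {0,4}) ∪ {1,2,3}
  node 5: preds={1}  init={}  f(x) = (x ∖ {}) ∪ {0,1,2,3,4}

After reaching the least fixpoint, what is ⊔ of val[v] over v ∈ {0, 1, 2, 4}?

Worklist (13 pops):
  #1 pop 0: in={1} → {1} (was {}); enqueue []
  #2 pop 1: in={} → {} (no change)
  #3 pop 2: in={} → {1,3} (was {1}); enqueue [0]
  #4 pop 3: in={1,3} → {0,1,2,3,4} (was {}); enqueue [1,2]
  #5 pop 4: in={1} → {1,2,3} (was {}); enqueue [3]
  #6 pop 5: in={} → {0,1,2,3,4} (was {}); enqueue []
  #7 pop 0: in={0,1,2,3,4} → {0,1,2,3,4} (was {1}); enqueue [4]
  #8 pop 1: in={0,1,2,3,4} → {0,1,2,3,4} (was {}); enqueue [0,5]
  #9 pop 2: in={0,1,2,3,4} → {1,3} (no change)
  #10 pop 3: in={0,1,2,3,4} → {0,1,2,3,4} (no change)
  #11 pop 4: in={0,1,2,3,4} → {1,2,3} (no change)
  #12 pop 0: in={0,1,2,3,4} → {0,1,2,3,4} (no change)
  #13 pop 5: in={0,1,2,3,4} → {0,1,2,3,4} (no change)

Fixpoint:
  val[0] = {0,1,2,3,4}
  val[1] = {0,1,2,3,4}
  val[2] = {1,3}
  val[3] = {0,1,2,3,4}
  val[4] = {1,2,3}
  val[5] = {0,1,2,3,4}

{0,1,2,3,4}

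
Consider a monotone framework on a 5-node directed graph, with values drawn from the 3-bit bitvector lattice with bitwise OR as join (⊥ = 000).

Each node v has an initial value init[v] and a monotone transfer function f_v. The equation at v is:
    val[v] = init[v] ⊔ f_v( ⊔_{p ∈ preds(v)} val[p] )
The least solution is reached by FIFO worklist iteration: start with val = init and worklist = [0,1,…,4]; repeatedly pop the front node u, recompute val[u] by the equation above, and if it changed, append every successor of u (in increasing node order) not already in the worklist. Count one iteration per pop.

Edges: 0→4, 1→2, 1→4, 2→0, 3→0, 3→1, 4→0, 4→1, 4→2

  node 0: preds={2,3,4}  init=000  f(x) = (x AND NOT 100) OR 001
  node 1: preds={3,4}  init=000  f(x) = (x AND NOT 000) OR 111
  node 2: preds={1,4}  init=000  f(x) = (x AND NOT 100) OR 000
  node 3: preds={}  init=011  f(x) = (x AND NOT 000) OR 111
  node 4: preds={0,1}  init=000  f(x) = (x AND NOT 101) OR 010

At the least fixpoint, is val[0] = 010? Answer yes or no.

Worklist (8 pops):
  #1 pop 0: in=011 → 011 (was 000); enqueue []
  #2 pop 1: in=011 → 111 (was 000); enqueue []
  #3 pop 2: in=111 → 011 (was 000); enqueue [0]
  #4 pop 3: in=000 → 111 (was 011); enqueue [1]
  #5 pop 4: in=111 → 010 (was 000); enqueue [2]
  #6 pop 0: in=111 → 011 (no change)
  #7 pop 1: in=111 → 111 (no change)
  #8 pop 2: in=111 → 011 (no change)

Fixpoint:
  val[0] = 011
  val[1] = 111
  val[2] = 011
  val[3] = 111
  val[4] = 010

no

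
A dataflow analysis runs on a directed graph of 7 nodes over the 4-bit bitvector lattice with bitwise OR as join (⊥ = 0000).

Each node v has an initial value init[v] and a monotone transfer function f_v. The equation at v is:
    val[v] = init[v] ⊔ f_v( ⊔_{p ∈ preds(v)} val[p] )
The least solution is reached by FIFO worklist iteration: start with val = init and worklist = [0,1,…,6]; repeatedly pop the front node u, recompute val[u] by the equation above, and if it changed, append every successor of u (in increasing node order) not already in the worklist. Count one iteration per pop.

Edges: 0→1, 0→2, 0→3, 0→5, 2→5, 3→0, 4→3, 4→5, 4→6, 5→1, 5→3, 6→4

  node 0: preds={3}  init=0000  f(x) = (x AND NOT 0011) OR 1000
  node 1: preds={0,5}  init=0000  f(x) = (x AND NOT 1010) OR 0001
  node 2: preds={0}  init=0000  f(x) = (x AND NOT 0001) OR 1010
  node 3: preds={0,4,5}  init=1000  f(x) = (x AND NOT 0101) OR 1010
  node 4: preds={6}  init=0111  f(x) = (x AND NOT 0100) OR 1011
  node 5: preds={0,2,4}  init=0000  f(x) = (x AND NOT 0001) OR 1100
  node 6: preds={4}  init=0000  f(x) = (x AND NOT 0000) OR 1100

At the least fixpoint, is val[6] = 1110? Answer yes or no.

no

Iteration log — 11 steps:
  step 1. node 0  ⊔preds=1000  new=1000  old=0000  +wl: 
  step 2. node 1  ⊔preds=1000  new=0001  old=0000  +wl: 
  step 3. node 2  ⊔preds=1000  new=1010  old=0000  +wl: 
  step 4. node 3  ⊔preds=1111  new=1010  old=1000  +wl: 0
  step 5. node 4  ⊔preds=0000  new=1111  old=0111  +wl: 3
  step 6. node 5  ⊔preds=1111  new=1110  old=0000  +wl: 1
  step 7. node 6  ⊔preds=1111  new=1111  old=0000  +wl: 4
  step 8. node 0  ⊔preds=1010  new=1000  stable
  step 9. node 3  ⊔preds=1111  new=1010  stable
  step 10. node 1  ⊔preds=1110  new=0101  old=0001  +wl: 
  step 11. node 4  ⊔preds=1111  new=1111  stable

Least fixpoint reached:
  node 0: 1000
  node 1: 0101
  node 2: 1010
  node 3: 1010
  node 4: 1111
  node 5: 1110
  node 6: 1111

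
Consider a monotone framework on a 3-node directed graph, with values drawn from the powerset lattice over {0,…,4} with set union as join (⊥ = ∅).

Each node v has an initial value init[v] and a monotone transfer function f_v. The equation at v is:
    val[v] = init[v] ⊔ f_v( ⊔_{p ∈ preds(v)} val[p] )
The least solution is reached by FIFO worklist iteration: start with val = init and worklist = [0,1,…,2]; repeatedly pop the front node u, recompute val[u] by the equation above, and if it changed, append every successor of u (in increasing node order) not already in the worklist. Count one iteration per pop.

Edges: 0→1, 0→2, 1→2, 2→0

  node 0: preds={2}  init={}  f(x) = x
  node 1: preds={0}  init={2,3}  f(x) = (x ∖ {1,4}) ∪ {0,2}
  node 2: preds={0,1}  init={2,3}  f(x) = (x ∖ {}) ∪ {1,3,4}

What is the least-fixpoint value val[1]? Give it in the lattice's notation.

{0,2,3}

Worklist (6 pops):
  #1 pop 0: in={2,3} → {2,3} (was {}); enqueue []
  #2 pop 1: in={2,3} → {0,2,3} (was {2,3}); enqueue []
  #3 pop 2: in={0,2,3} → {0,1,2,3,4} (was {2,3}); enqueue [0]
  #4 pop 0: in={0,1,2,3,4} → {0,1,2,3,4} (was {2,3}); enqueue [1,2]
  #5 pop 1: in={0,1,2,3,4} → {0,2,3} (no change)
  #6 pop 2: in={0,1,2,3,4} → {0,1,2,3,4} (no change)

Fixpoint:
  val[0] = {0,1,2,3,4}
  val[1] = {0,2,3}
  val[2] = {0,1,2,3,4}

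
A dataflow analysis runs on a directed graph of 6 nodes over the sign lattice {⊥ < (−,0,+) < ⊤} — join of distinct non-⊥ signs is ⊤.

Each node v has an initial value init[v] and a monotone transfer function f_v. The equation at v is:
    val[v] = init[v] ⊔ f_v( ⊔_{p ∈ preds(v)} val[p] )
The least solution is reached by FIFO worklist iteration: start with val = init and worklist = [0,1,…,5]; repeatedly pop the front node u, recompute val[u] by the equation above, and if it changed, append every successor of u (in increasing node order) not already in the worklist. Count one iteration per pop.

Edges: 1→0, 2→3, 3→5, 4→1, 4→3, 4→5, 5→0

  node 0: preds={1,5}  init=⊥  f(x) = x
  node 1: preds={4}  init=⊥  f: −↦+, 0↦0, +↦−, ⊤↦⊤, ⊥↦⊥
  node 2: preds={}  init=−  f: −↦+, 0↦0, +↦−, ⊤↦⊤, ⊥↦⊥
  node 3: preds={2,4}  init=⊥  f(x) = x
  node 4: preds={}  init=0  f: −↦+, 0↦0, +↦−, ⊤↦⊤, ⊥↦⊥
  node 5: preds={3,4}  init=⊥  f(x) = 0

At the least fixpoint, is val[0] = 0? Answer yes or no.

yes

Worklist (7 pops):
  #1 pop 0: in=⊥ → ⊥ (no change)
  #2 pop 1: in=0 → 0 (was ⊥); enqueue [0]
  #3 pop 2: in=⊥ → − (no change)
  #4 pop 3: in=⊤ → ⊤ (was ⊥); enqueue []
  #5 pop 4: in=⊥ → 0 (no change)
  #6 pop 5: in=⊤ → 0 (was ⊥); enqueue []
  #7 pop 0: in=0 → 0 (was ⊥); enqueue []

Fixpoint:
  val[0] = 0
  val[1] = 0
  val[2] = −
  val[3] = ⊤
  val[4] = 0
  val[5] = 0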